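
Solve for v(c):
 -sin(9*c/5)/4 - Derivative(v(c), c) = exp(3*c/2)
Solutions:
 v(c) = C1 - 2*exp(3*c/2)/3 + 5*cos(9*c/5)/36


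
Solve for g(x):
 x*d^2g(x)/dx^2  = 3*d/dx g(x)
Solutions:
 g(x) = C1 + C2*x^4


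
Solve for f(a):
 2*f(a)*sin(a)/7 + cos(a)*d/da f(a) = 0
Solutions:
 f(a) = C1*cos(a)^(2/7)


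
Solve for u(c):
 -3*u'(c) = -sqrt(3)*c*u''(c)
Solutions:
 u(c) = C1 + C2*c^(1 + sqrt(3))


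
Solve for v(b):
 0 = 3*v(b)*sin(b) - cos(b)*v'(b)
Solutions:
 v(b) = C1/cos(b)^3


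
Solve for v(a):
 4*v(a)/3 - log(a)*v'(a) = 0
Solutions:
 v(a) = C1*exp(4*li(a)/3)


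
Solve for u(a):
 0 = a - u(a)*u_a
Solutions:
 u(a) = -sqrt(C1 + a^2)
 u(a) = sqrt(C1 + a^2)


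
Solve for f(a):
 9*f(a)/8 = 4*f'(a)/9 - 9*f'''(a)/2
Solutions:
 f(a) = C1*exp(3^(1/3)*a*(32*3^(1/3)/(sqrt(42948417) + 6561)^(1/3) + (sqrt(42948417) + 6561)^(1/3))/108)*sin(3^(1/6)*a*(-3^(2/3)*(sqrt(42948417) + 6561)^(1/3) + 96/(sqrt(42948417) + 6561)^(1/3))/108) + C2*exp(3^(1/3)*a*(32*3^(1/3)/(sqrt(42948417) + 6561)^(1/3) + (sqrt(42948417) + 6561)^(1/3))/108)*cos(3^(1/6)*a*(-3^(2/3)*(sqrt(42948417) + 6561)^(1/3) + 96/(sqrt(42948417) + 6561)^(1/3))/108) + C3*exp(-3^(1/3)*a*(32*3^(1/3)/(sqrt(42948417) + 6561)^(1/3) + (sqrt(42948417) + 6561)^(1/3))/54)


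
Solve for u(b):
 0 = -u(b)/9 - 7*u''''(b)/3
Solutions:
 u(b) = (C1*sin(sqrt(2)*21^(3/4)*b/42) + C2*cos(sqrt(2)*21^(3/4)*b/42))*exp(-sqrt(2)*21^(3/4)*b/42) + (C3*sin(sqrt(2)*21^(3/4)*b/42) + C4*cos(sqrt(2)*21^(3/4)*b/42))*exp(sqrt(2)*21^(3/4)*b/42)


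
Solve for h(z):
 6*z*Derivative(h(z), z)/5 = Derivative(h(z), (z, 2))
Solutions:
 h(z) = C1 + C2*erfi(sqrt(15)*z/5)


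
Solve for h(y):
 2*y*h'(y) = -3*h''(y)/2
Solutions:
 h(y) = C1 + C2*erf(sqrt(6)*y/3)


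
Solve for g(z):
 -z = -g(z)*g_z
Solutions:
 g(z) = -sqrt(C1 + z^2)
 g(z) = sqrt(C1 + z^2)


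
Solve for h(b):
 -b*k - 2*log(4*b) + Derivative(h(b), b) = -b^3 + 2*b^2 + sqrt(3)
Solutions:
 h(b) = C1 - b^4/4 + 2*b^3/3 + b^2*k/2 + 2*b*log(b) - 2*b + sqrt(3)*b + b*log(16)


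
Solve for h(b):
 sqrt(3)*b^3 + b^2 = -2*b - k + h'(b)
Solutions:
 h(b) = C1 + sqrt(3)*b^4/4 + b^3/3 + b^2 + b*k


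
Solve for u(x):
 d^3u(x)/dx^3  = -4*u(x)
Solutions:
 u(x) = C3*exp(-2^(2/3)*x) + (C1*sin(2^(2/3)*sqrt(3)*x/2) + C2*cos(2^(2/3)*sqrt(3)*x/2))*exp(2^(2/3)*x/2)


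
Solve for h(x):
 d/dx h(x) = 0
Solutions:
 h(x) = C1


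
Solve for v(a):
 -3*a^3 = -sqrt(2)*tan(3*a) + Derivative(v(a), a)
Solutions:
 v(a) = C1 - 3*a^4/4 - sqrt(2)*log(cos(3*a))/3


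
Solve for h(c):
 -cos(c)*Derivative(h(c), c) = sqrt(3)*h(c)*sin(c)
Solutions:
 h(c) = C1*cos(c)^(sqrt(3))


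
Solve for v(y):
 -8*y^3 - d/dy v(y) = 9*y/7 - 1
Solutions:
 v(y) = C1 - 2*y^4 - 9*y^2/14 + y


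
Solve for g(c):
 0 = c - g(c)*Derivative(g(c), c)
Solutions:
 g(c) = -sqrt(C1 + c^2)
 g(c) = sqrt(C1 + c^2)


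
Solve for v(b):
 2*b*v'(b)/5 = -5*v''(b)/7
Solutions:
 v(b) = C1 + C2*erf(sqrt(7)*b/5)


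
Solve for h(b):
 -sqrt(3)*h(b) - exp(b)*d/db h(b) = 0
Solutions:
 h(b) = C1*exp(sqrt(3)*exp(-b))


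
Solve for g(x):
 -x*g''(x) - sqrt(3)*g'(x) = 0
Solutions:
 g(x) = C1 + C2*x^(1 - sqrt(3))


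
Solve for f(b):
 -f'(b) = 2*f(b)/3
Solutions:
 f(b) = C1*exp(-2*b/3)


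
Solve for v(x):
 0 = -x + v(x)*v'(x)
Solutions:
 v(x) = -sqrt(C1 + x^2)
 v(x) = sqrt(C1 + x^2)


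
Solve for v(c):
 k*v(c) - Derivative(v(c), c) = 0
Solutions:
 v(c) = C1*exp(c*k)


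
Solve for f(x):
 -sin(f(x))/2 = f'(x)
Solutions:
 f(x) = -acos((-C1 - exp(x))/(C1 - exp(x))) + 2*pi
 f(x) = acos((-C1 - exp(x))/(C1 - exp(x)))


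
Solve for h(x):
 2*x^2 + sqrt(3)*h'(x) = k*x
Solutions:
 h(x) = C1 + sqrt(3)*k*x^2/6 - 2*sqrt(3)*x^3/9


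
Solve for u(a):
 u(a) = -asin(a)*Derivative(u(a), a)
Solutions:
 u(a) = C1*exp(-Integral(1/asin(a), a))


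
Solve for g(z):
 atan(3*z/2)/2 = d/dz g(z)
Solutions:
 g(z) = C1 + z*atan(3*z/2)/2 - log(9*z^2 + 4)/6


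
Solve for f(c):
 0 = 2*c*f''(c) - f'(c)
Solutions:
 f(c) = C1 + C2*c^(3/2)


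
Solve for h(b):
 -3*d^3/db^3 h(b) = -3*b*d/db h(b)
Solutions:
 h(b) = C1 + Integral(C2*airyai(b) + C3*airybi(b), b)


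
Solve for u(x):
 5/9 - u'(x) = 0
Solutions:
 u(x) = C1 + 5*x/9


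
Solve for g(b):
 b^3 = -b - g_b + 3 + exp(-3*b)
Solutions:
 g(b) = C1 - b^4/4 - b^2/2 + 3*b - exp(-3*b)/3


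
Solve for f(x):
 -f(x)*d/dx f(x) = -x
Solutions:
 f(x) = -sqrt(C1 + x^2)
 f(x) = sqrt(C1 + x^2)


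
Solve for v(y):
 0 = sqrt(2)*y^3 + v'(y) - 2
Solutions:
 v(y) = C1 - sqrt(2)*y^4/4 + 2*y


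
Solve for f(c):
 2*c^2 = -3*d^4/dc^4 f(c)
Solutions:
 f(c) = C1 + C2*c + C3*c^2 + C4*c^3 - c^6/540


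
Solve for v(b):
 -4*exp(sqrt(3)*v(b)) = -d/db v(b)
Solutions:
 v(b) = sqrt(3)*(2*log(-1/(C1 + 4*b)) - log(3))/6


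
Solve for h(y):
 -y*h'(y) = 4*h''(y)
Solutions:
 h(y) = C1 + C2*erf(sqrt(2)*y/4)


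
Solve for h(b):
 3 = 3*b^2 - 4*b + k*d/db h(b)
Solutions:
 h(b) = C1 - b^3/k + 2*b^2/k + 3*b/k


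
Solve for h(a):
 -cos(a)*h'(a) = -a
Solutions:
 h(a) = C1 + Integral(a/cos(a), a)


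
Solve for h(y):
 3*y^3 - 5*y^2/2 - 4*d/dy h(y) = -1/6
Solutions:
 h(y) = C1 + 3*y^4/16 - 5*y^3/24 + y/24


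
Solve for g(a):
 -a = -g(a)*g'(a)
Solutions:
 g(a) = -sqrt(C1 + a^2)
 g(a) = sqrt(C1 + a^2)


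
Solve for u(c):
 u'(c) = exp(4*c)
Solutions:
 u(c) = C1 + exp(4*c)/4


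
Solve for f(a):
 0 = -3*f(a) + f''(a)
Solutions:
 f(a) = C1*exp(-sqrt(3)*a) + C2*exp(sqrt(3)*a)


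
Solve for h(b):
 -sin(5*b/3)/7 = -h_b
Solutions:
 h(b) = C1 - 3*cos(5*b/3)/35


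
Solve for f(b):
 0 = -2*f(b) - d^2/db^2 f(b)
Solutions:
 f(b) = C1*sin(sqrt(2)*b) + C2*cos(sqrt(2)*b)


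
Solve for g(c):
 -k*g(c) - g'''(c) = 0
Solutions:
 g(c) = C1*exp(c*(-k)^(1/3)) + C2*exp(c*(-k)^(1/3)*(-1 + sqrt(3)*I)/2) + C3*exp(-c*(-k)^(1/3)*(1 + sqrt(3)*I)/2)


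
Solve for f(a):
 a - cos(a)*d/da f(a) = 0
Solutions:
 f(a) = C1 + Integral(a/cos(a), a)


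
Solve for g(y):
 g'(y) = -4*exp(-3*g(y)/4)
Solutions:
 g(y) = 4*log(C1 - 3*y)/3
 g(y) = 4*log((-1 - sqrt(3)*I)*(C1 - 3*y)^(1/3)/2)
 g(y) = 4*log((-1 + sqrt(3)*I)*(C1 - 3*y)^(1/3)/2)


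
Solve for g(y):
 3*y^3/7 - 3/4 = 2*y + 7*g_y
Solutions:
 g(y) = C1 + 3*y^4/196 - y^2/7 - 3*y/28


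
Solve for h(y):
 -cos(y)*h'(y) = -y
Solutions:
 h(y) = C1 + Integral(y/cos(y), y)


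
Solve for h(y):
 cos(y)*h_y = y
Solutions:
 h(y) = C1 + Integral(y/cos(y), y)


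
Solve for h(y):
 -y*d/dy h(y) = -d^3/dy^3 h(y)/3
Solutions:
 h(y) = C1 + Integral(C2*airyai(3^(1/3)*y) + C3*airybi(3^(1/3)*y), y)


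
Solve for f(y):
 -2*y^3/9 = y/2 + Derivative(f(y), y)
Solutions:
 f(y) = C1 - y^4/18 - y^2/4


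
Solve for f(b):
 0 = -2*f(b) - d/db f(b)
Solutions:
 f(b) = C1*exp(-2*b)


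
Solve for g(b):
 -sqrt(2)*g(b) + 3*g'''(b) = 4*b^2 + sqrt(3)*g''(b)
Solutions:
 g(b) = C1*exp(b*(-12^(1/3)*(2*sqrt(3) + 81*sqrt(2) + sqrt(-12 + (2*sqrt(3) + 81*sqrt(2))^2))^(1/3) - 2*18^(1/3)/(2*sqrt(3) + 81*sqrt(2) + sqrt(-12 + (2*sqrt(3) + 81*sqrt(2))^2))^(1/3) + 4*sqrt(3))/36)*sin(2^(1/3)*3^(1/6)*b*(-2^(1/3)*3^(2/3)*(2*sqrt(3) + 81*sqrt(2) + sqrt(-12 + (2*sqrt(3) + 81*sqrt(2))^2))^(1/3) + 6/(2*sqrt(3) + 81*sqrt(2) + sqrt(-12 + (2*sqrt(3) + 81*sqrt(2))^2))^(1/3))/36) + C2*exp(b*(-12^(1/3)*(2*sqrt(3) + 81*sqrt(2) + sqrt(-12 + (2*sqrt(3) + 81*sqrt(2))^2))^(1/3) - 2*18^(1/3)/(2*sqrt(3) + 81*sqrt(2) + sqrt(-12 + (2*sqrt(3) + 81*sqrt(2))^2))^(1/3) + 4*sqrt(3))/36)*cos(2^(1/3)*3^(1/6)*b*(-2^(1/3)*3^(2/3)*(2*sqrt(3) + 81*sqrt(2) + sqrt(-12 + (2*sqrt(3) + 81*sqrt(2))^2))^(1/3) + 6/(2*sqrt(3) + 81*sqrt(2) + sqrt(-12 + (2*sqrt(3) + 81*sqrt(2))^2))^(1/3))/36) + C3*exp(b*(2*18^(1/3)/(2*sqrt(3) + 81*sqrt(2) + sqrt(-12 + (2*sqrt(3) + 81*sqrt(2))^2))^(1/3) + 2*sqrt(3) + 12^(1/3)*(2*sqrt(3) + 81*sqrt(2) + sqrt(-12 + (2*sqrt(3) + 81*sqrt(2))^2))^(1/3))/18) - 2*sqrt(2)*b^2 + 4*sqrt(3)


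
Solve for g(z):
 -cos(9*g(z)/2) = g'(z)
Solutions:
 g(z) = -2*asin((C1 + exp(9*z))/(C1 - exp(9*z)))/9 + 2*pi/9
 g(z) = 2*asin((C1 + exp(9*z))/(C1 - exp(9*z)))/9


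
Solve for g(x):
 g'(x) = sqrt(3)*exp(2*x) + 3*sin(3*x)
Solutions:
 g(x) = C1 + sqrt(3)*exp(2*x)/2 - cos(3*x)


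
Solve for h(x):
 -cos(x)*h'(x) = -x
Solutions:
 h(x) = C1 + Integral(x/cos(x), x)


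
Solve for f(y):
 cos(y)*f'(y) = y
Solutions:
 f(y) = C1 + Integral(y/cos(y), y)


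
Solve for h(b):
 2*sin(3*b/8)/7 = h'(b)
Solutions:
 h(b) = C1 - 16*cos(3*b/8)/21


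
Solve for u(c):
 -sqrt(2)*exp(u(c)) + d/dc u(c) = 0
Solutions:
 u(c) = log(-1/(C1 + sqrt(2)*c))


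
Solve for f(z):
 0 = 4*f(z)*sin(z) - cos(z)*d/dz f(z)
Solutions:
 f(z) = C1/cos(z)^4


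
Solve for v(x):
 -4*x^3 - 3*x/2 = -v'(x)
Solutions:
 v(x) = C1 + x^4 + 3*x^2/4


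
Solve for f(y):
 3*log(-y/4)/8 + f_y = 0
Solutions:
 f(y) = C1 - 3*y*log(-y)/8 + 3*y*(1 + 2*log(2))/8


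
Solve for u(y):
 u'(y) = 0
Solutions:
 u(y) = C1


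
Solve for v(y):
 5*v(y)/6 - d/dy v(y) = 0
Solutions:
 v(y) = C1*exp(5*y/6)


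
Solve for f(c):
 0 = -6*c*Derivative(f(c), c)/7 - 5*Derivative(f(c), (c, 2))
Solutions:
 f(c) = C1 + C2*erf(sqrt(105)*c/35)


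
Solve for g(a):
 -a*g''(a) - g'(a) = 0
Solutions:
 g(a) = C1 + C2*log(a)


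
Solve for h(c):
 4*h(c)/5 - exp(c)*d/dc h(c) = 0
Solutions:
 h(c) = C1*exp(-4*exp(-c)/5)


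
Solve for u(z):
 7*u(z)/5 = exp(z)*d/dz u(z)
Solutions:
 u(z) = C1*exp(-7*exp(-z)/5)


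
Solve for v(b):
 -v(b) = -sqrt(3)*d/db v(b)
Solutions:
 v(b) = C1*exp(sqrt(3)*b/3)


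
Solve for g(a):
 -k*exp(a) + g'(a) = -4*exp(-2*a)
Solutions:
 g(a) = C1 + k*exp(a) + 2*exp(-2*a)


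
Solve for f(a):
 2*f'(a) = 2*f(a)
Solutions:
 f(a) = C1*exp(a)


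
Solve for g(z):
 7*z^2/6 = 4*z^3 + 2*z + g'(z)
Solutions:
 g(z) = C1 - z^4 + 7*z^3/18 - z^2


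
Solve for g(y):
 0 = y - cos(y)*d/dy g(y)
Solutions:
 g(y) = C1 + Integral(y/cos(y), y)


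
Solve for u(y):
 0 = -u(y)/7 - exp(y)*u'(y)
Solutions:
 u(y) = C1*exp(exp(-y)/7)


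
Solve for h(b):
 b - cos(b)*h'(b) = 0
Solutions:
 h(b) = C1 + Integral(b/cos(b), b)


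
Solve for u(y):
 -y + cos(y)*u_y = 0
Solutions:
 u(y) = C1 + Integral(y/cos(y), y)


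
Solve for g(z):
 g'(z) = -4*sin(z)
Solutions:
 g(z) = C1 + 4*cos(z)


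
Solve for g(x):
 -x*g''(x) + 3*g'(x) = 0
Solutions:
 g(x) = C1 + C2*x^4


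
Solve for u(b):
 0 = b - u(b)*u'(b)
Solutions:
 u(b) = -sqrt(C1 + b^2)
 u(b) = sqrt(C1 + b^2)


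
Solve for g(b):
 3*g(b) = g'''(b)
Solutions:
 g(b) = C3*exp(3^(1/3)*b) + (C1*sin(3^(5/6)*b/2) + C2*cos(3^(5/6)*b/2))*exp(-3^(1/3)*b/2)


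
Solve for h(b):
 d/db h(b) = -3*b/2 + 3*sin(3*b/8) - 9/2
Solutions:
 h(b) = C1 - 3*b^2/4 - 9*b/2 - 8*cos(3*b/8)


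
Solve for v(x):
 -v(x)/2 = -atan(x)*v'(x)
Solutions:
 v(x) = C1*exp(Integral(1/atan(x), x)/2)


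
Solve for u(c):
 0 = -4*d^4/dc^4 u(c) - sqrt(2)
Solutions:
 u(c) = C1 + C2*c + C3*c^2 + C4*c^3 - sqrt(2)*c^4/96


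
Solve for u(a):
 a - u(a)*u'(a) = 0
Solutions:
 u(a) = -sqrt(C1 + a^2)
 u(a) = sqrt(C1 + a^2)


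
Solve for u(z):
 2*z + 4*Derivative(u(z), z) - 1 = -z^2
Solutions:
 u(z) = C1 - z^3/12 - z^2/4 + z/4


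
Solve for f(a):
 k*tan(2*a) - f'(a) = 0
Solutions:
 f(a) = C1 - k*log(cos(2*a))/2


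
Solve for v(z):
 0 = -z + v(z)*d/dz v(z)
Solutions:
 v(z) = -sqrt(C1 + z^2)
 v(z) = sqrt(C1 + z^2)


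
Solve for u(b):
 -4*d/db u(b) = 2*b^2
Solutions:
 u(b) = C1 - b^3/6


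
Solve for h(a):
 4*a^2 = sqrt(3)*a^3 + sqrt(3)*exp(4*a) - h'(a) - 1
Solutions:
 h(a) = C1 + sqrt(3)*a^4/4 - 4*a^3/3 - a + sqrt(3)*exp(4*a)/4


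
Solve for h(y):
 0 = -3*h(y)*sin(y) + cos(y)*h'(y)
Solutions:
 h(y) = C1/cos(y)^3


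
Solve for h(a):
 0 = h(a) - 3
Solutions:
 h(a) = 3


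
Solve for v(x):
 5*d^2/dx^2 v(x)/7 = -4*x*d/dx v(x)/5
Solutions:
 v(x) = C1 + C2*erf(sqrt(14)*x/5)


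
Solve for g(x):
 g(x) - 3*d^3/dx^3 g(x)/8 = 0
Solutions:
 g(x) = C3*exp(2*3^(2/3)*x/3) + (C1*sin(3^(1/6)*x) + C2*cos(3^(1/6)*x))*exp(-3^(2/3)*x/3)


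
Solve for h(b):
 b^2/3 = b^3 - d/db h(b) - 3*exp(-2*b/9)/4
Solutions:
 h(b) = C1 + b^4/4 - b^3/9 + 27*exp(-2*b/9)/8


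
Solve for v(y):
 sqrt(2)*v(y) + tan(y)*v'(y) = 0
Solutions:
 v(y) = C1/sin(y)^(sqrt(2))


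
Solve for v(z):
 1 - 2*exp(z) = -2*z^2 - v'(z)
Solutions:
 v(z) = C1 - 2*z^3/3 - z + 2*exp(z)


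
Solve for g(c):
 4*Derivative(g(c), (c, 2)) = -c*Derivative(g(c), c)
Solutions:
 g(c) = C1 + C2*erf(sqrt(2)*c/4)


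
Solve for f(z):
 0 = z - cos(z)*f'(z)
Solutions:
 f(z) = C1 + Integral(z/cos(z), z)


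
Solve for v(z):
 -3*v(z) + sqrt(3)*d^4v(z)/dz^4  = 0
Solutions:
 v(z) = C1*exp(-3^(1/8)*z) + C2*exp(3^(1/8)*z) + C3*sin(3^(1/8)*z) + C4*cos(3^(1/8)*z)


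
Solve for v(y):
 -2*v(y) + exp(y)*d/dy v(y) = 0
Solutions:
 v(y) = C1*exp(-2*exp(-y))


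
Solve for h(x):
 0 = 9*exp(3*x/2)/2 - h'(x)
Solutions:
 h(x) = C1 + 3*exp(3*x/2)


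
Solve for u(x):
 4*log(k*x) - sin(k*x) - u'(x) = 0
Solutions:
 u(x) = C1 + 4*x*log(k*x) - 4*x - Piecewise((-cos(k*x)/k, Ne(k, 0)), (0, True))


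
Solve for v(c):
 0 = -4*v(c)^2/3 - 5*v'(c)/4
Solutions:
 v(c) = 15/(C1 + 16*c)


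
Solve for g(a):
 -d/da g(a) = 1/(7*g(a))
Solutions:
 g(a) = -sqrt(C1 - 14*a)/7
 g(a) = sqrt(C1 - 14*a)/7


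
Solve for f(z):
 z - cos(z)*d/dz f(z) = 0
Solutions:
 f(z) = C1 + Integral(z/cos(z), z)


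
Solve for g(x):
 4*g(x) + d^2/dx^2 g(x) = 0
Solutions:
 g(x) = C1*sin(2*x) + C2*cos(2*x)


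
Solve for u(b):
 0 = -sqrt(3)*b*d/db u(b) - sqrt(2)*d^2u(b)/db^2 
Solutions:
 u(b) = C1 + C2*erf(6^(1/4)*b/2)


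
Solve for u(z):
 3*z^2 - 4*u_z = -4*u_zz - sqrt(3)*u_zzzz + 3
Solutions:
 u(z) = C1 + C2*exp(-2^(1/3)*z*(-2*6^(1/3)/(9 + sqrt(16*sqrt(3) + 81))^(1/3) + 3^(1/6)*(9 + sqrt(16*sqrt(3) + 81))^(1/3))/6)*sin(2^(1/3)*z*(2*2^(1/3)*3^(5/6)/(9 + sqrt(16*sqrt(3) + 81))^(1/3) + 3^(2/3)*(9 + sqrt(16*sqrt(3) + 81))^(1/3))/6) + C3*exp(-2^(1/3)*z*(-2*6^(1/3)/(9 + sqrt(16*sqrt(3) + 81))^(1/3) + 3^(1/6)*(9 + sqrt(16*sqrt(3) + 81))^(1/3))/6)*cos(2^(1/3)*z*(2*2^(1/3)*3^(5/6)/(9 + sqrt(16*sqrt(3) + 81))^(1/3) + 3^(2/3)*(9 + sqrt(16*sqrt(3) + 81))^(1/3))/6) + C4*exp(2^(1/3)*z*(-2*6^(1/3)/(9 + sqrt(16*sqrt(3) + 81))^(1/3) + 3^(1/6)*(9 + sqrt(16*sqrt(3) + 81))^(1/3))/3) + z^3/4 + 3*z^2/4 + 3*z/4


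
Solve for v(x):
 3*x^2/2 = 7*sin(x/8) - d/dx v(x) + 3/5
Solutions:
 v(x) = C1 - x^3/2 + 3*x/5 - 56*cos(x/8)


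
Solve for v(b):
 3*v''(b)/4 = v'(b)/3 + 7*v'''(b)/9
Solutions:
 v(b) = C1 + (C2*sin(sqrt(615)*b/56) + C3*cos(sqrt(615)*b/56))*exp(27*b/56)


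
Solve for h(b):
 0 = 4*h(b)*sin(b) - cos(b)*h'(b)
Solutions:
 h(b) = C1/cos(b)^4


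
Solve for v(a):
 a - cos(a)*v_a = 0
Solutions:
 v(a) = C1 + Integral(a/cos(a), a)


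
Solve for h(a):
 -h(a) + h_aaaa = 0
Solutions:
 h(a) = C1*exp(-a) + C2*exp(a) + C3*sin(a) + C4*cos(a)


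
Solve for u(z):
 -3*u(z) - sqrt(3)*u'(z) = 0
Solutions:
 u(z) = C1*exp(-sqrt(3)*z)


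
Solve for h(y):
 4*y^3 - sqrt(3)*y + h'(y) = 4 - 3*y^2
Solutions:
 h(y) = C1 - y^4 - y^3 + sqrt(3)*y^2/2 + 4*y


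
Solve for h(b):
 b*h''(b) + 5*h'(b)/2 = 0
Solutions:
 h(b) = C1 + C2/b^(3/2)


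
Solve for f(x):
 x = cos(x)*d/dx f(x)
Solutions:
 f(x) = C1 + Integral(x/cos(x), x)


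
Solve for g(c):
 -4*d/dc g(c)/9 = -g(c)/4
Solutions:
 g(c) = C1*exp(9*c/16)


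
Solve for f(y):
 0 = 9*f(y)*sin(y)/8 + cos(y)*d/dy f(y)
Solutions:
 f(y) = C1*cos(y)^(9/8)


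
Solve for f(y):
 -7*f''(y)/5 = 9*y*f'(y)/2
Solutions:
 f(y) = C1 + C2*erf(3*sqrt(35)*y/14)


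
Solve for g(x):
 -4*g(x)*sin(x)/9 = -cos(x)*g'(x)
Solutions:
 g(x) = C1/cos(x)^(4/9)


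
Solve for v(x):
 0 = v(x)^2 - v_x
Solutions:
 v(x) = -1/(C1 + x)


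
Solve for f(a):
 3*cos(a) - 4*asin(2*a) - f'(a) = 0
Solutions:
 f(a) = C1 - 4*a*asin(2*a) - 2*sqrt(1 - 4*a^2) + 3*sin(a)


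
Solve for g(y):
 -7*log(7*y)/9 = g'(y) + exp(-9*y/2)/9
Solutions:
 g(y) = C1 - 7*y*log(y)/9 + 7*y*(1 - log(7))/9 + 2*exp(-9*y/2)/81


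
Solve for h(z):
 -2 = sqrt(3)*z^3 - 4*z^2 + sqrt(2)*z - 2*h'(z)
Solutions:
 h(z) = C1 + sqrt(3)*z^4/8 - 2*z^3/3 + sqrt(2)*z^2/4 + z


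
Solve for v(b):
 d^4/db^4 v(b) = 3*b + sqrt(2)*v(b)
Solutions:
 v(b) = C1*exp(-2^(1/8)*b) + C2*exp(2^(1/8)*b) + C3*sin(2^(1/8)*b) + C4*cos(2^(1/8)*b) - 3*sqrt(2)*b/2


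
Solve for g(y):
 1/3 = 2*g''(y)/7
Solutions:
 g(y) = C1 + C2*y + 7*y^2/12


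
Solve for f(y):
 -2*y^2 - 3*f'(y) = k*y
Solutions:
 f(y) = C1 - k*y^2/6 - 2*y^3/9


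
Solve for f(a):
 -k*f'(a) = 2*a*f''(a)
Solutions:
 f(a) = C1 + a^(1 - re(k)/2)*(C2*sin(log(a)*Abs(im(k))/2) + C3*cos(log(a)*im(k)/2))


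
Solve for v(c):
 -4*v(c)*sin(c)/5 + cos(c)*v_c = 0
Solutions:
 v(c) = C1/cos(c)^(4/5)


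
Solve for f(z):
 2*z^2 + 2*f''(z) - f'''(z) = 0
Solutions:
 f(z) = C1 + C2*z + C3*exp(2*z) - z^4/12 - z^3/6 - z^2/4


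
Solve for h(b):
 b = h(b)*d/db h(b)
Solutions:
 h(b) = -sqrt(C1 + b^2)
 h(b) = sqrt(C1 + b^2)


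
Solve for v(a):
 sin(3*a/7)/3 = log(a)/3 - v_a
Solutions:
 v(a) = C1 + a*log(a)/3 - a/3 + 7*cos(3*a/7)/9


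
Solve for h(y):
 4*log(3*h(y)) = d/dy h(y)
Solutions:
 -Integral(1/(log(_y) + log(3)), (_y, h(y)))/4 = C1 - y


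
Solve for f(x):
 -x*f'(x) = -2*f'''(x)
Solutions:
 f(x) = C1 + Integral(C2*airyai(2^(2/3)*x/2) + C3*airybi(2^(2/3)*x/2), x)


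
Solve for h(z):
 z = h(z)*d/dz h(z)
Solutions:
 h(z) = -sqrt(C1 + z^2)
 h(z) = sqrt(C1 + z^2)


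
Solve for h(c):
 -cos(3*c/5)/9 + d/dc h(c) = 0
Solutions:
 h(c) = C1 + 5*sin(3*c/5)/27


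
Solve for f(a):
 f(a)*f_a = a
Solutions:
 f(a) = -sqrt(C1 + a^2)
 f(a) = sqrt(C1 + a^2)


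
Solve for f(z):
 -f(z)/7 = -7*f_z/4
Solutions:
 f(z) = C1*exp(4*z/49)


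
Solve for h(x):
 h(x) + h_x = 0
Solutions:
 h(x) = C1*exp(-x)


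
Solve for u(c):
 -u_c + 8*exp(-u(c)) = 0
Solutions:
 u(c) = log(C1 + 8*c)


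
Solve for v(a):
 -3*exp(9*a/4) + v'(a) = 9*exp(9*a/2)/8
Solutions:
 v(a) = C1 + 4*exp(9*a/4)/3 + exp(9*a/2)/4


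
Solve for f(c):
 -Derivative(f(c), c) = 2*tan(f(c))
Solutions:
 f(c) = pi - asin(C1*exp(-2*c))
 f(c) = asin(C1*exp(-2*c))


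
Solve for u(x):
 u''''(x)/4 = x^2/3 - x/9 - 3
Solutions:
 u(x) = C1 + C2*x + C3*x^2 + C4*x^3 + x^6/270 - x^5/270 - x^4/2


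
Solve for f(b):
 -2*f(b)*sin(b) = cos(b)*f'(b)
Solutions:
 f(b) = C1*cos(b)^2


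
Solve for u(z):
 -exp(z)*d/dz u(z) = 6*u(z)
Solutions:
 u(z) = C1*exp(6*exp(-z))


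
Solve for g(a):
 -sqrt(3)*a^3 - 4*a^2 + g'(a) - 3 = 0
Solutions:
 g(a) = C1 + sqrt(3)*a^4/4 + 4*a^3/3 + 3*a


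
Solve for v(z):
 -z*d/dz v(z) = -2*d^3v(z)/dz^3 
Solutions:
 v(z) = C1 + Integral(C2*airyai(2^(2/3)*z/2) + C3*airybi(2^(2/3)*z/2), z)


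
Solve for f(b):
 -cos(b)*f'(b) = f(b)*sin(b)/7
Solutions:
 f(b) = C1*cos(b)^(1/7)


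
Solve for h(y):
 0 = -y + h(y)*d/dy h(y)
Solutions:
 h(y) = -sqrt(C1 + y^2)
 h(y) = sqrt(C1 + y^2)


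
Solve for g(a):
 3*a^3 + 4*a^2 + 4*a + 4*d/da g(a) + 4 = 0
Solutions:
 g(a) = C1 - 3*a^4/16 - a^3/3 - a^2/2 - a


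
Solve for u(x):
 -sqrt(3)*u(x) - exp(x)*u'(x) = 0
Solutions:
 u(x) = C1*exp(sqrt(3)*exp(-x))


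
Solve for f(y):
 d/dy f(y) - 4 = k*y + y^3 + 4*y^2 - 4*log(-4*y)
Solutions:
 f(y) = C1 + k*y^2/2 + y^4/4 + 4*y^3/3 - 4*y*log(-y) + 8*y*(1 - log(2))


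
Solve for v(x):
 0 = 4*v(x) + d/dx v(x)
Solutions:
 v(x) = C1*exp(-4*x)


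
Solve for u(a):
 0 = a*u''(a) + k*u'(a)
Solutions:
 u(a) = C1 + a^(1 - re(k))*(C2*sin(log(a)*Abs(im(k))) + C3*cos(log(a)*im(k)))


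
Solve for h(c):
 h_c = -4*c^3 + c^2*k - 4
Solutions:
 h(c) = C1 - c^4 + c^3*k/3 - 4*c


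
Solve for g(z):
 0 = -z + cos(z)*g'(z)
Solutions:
 g(z) = C1 + Integral(z/cos(z), z)


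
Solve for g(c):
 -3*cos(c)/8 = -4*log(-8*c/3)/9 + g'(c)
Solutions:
 g(c) = C1 + 4*c*log(-c)/9 - 4*c*log(3)/9 - 4*c/9 + 4*c*log(2)/3 - 3*sin(c)/8


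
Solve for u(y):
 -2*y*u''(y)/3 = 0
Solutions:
 u(y) = C1 + C2*y


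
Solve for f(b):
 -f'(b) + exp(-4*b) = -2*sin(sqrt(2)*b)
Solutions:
 f(b) = C1 - sqrt(2)*cos(sqrt(2)*b) - exp(-4*b)/4


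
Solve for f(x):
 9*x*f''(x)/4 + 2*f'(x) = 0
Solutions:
 f(x) = C1 + C2*x^(1/9)


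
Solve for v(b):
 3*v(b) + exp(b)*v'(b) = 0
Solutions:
 v(b) = C1*exp(3*exp(-b))


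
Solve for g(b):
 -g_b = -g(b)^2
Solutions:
 g(b) = -1/(C1 + b)


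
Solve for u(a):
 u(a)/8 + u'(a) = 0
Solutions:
 u(a) = C1*exp(-a/8)


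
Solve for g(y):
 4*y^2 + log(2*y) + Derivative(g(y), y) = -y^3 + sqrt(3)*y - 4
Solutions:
 g(y) = C1 - y^4/4 - 4*y^3/3 + sqrt(3)*y^2/2 - y*log(y) - 3*y - y*log(2)


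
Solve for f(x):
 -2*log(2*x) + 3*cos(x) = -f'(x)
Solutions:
 f(x) = C1 + 2*x*log(x) - 2*x + 2*x*log(2) - 3*sin(x)


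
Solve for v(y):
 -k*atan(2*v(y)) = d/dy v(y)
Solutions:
 Integral(1/atan(2*_y), (_y, v(y))) = C1 - k*y


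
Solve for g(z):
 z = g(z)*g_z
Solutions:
 g(z) = -sqrt(C1 + z^2)
 g(z) = sqrt(C1 + z^2)


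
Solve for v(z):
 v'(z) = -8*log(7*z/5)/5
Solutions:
 v(z) = C1 - 8*z*log(z)/5 - 8*z*log(7)/5 + 8*z/5 + 8*z*log(5)/5


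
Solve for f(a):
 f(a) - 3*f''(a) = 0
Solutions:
 f(a) = C1*exp(-sqrt(3)*a/3) + C2*exp(sqrt(3)*a/3)


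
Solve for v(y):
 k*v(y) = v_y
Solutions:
 v(y) = C1*exp(k*y)


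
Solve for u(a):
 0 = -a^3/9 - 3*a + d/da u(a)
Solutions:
 u(a) = C1 + a^4/36 + 3*a^2/2


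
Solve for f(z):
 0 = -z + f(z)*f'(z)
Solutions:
 f(z) = -sqrt(C1 + z^2)
 f(z) = sqrt(C1 + z^2)


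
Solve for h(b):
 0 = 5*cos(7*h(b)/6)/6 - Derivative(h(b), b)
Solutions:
 -5*b/6 - 3*log(sin(7*h(b)/6) - 1)/7 + 3*log(sin(7*h(b)/6) + 1)/7 = C1


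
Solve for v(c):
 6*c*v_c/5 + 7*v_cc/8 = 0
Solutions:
 v(c) = C1 + C2*erf(2*sqrt(210)*c/35)


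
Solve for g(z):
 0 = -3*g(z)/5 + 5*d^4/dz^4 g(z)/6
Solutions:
 g(z) = C1*exp(-sqrt(15)*2^(1/4)*z/5) + C2*exp(sqrt(15)*2^(1/4)*z/5) + C3*sin(sqrt(15)*2^(1/4)*z/5) + C4*cos(sqrt(15)*2^(1/4)*z/5)


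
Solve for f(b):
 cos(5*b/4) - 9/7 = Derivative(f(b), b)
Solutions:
 f(b) = C1 - 9*b/7 + 4*sin(5*b/4)/5


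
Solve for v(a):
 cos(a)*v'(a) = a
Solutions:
 v(a) = C1 + Integral(a/cos(a), a)


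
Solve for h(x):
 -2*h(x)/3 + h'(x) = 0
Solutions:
 h(x) = C1*exp(2*x/3)


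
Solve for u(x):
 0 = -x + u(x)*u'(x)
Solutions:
 u(x) = -sqrt(C1 + x^2)
 u(x) = sqrt(C1 + x^2)


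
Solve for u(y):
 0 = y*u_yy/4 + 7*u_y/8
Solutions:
 u(y) = C1 + C2/y^(5/2)


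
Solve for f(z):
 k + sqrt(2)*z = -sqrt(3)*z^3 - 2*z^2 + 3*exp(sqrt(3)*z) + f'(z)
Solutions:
 f(z) = C1 + k*z + sqrt(3)*z^4/4 + 2*z^3/3 + sqrt(2)*z^2/2 - sqrt(3)*exp(sqrt(3)*z)


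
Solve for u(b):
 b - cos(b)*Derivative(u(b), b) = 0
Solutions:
 u(b) = C1 + Integral(b/cos(b), b)


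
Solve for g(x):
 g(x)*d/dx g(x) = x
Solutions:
 g(x) = -sqrt(C1 + x^2)
 g(x) = sqrt(C1 + x^2)


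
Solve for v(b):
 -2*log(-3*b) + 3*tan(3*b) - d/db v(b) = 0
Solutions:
 v(b) = C1 - 2*b*log(-b) - 2*b*log(3) + 2*b - log(cos(3*b))


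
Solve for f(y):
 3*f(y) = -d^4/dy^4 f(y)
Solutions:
 f(y) = (C1*sin(sqrt(2)*3^(1/4)*y/2) + C2*cos(sqrt(2)*3^(1/4)*y/2))*exp(-sqrt(2)*3^(1/4)*y/2) + (C3*sin(sqrt(2)*3^(1/4)*y/2) + C4*cos(sqrt(2)*3^(1/4)*y/2))*exp(sqrt(2)*3^(1/4)*y/2)


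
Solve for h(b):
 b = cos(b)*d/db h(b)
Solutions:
 h(b) = C1 + Integral(b/cos(b), b)


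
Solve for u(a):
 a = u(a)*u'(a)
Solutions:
 u(a) = -sqrt(C1 + a^2)
 u(a) = sqrt(C1 + a^2)


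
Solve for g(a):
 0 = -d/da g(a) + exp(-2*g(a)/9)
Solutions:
 g(a) = 9*log(-sqrt(C1 + a)) - 9*log(3) + 9*log(2)/2
 g(a) = 9*log(C1 + a)/2 - 9*log(3) + 9*log(2)/2


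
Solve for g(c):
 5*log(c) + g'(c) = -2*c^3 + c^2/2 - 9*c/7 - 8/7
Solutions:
 g(c) = C1 - c^4/2 + c^3/6 - 9*c^2/14 - 5*c*log(c) + 27*c/7


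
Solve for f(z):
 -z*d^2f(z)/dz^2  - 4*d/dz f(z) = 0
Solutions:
 f(z) = C1 + C2/z^3


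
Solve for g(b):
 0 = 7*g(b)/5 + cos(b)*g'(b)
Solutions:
 g(b) = C1*(sin(b) - 1)^(7/10)/(sin(b) + 1)^(7/10)


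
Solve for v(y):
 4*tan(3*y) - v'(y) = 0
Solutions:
 v(y) = C1 - 4*log(cos(3*y))/3


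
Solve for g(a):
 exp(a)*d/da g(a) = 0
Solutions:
 g(a) = C1


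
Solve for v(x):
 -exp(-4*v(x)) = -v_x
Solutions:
 v(x) = log(-I*(C1 + 4*x)^(1/4))
 v(x) = log(I*(C1 + 4*x)^(1/4))
 v(x) = log(-(C1 + 4*x)^(1/4))
 v(x) = log(C1 + 4*x)/4


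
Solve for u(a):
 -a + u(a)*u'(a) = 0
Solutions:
 u(a) = -sqrt(C1 + a^2)
 u(a) = sqrt(C1 + a^2)


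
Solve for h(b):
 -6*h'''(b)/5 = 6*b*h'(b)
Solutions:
 h(b) = C1 + Integral(C2*airyai(-5^(1/3)*b) + C3*airybi(-5^(1/3)*b), b)


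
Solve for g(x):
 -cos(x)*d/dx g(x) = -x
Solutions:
 g(x) = C1 + Integral(x/cos(x), x)


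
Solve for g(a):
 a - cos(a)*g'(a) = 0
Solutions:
 g(a) = C1 + Integral(a/cos(a), a)


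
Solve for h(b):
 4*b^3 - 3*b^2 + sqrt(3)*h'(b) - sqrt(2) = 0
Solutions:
 h(b) = C1 - sqrt(3)*b^4/3 + sqrt(3)*b^3/3 + sqrt(6)*b/3


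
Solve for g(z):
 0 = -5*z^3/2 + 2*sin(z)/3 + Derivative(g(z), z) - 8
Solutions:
 g(z) = C1 + 5*z^4/8 + 8*z + 2*cos(z)/3


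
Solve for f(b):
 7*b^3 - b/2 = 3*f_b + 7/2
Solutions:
 f(b) = C1 + 7*b^4/12 - b^2/12 - 7*b/6


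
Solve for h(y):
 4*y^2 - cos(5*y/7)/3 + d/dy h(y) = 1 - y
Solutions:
 h(y) = C1 - 4*y^3/3 - y^2/2 + y + 7*sin(5*y/7)/15


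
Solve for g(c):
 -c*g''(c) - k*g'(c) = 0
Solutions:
 g(c) = C1 + c^(1 - re(k))*(C2*sin(log(c)*Abs(im(k))) + C3*cos(log(c)*im(k)))


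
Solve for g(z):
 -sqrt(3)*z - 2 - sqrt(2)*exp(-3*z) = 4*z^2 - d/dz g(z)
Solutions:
 g(z) = C1 + 4*z^3/3 + sqrt(3)*z^2/2 + 2*z - sqrt(2)*exp(-3*z)/3


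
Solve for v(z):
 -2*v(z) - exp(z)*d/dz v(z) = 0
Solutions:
 v(z) = C1*exp(2*exp(-z))


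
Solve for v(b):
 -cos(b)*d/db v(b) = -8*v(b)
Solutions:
 v(b) = C1*(sin(b)^4 + 4*sin(b)^3 + 6*sin(b)^2 + 4*sin(b) + 1)/(sin(b)^4 - 4*sin(b)^3 + 6*sin(b)^2 - 4*sin(b) + 1)


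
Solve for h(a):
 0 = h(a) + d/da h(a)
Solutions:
 h(a) = C1*exp(-a)


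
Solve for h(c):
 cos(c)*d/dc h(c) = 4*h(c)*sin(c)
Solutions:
 h(c) = C1/cos(c)^4


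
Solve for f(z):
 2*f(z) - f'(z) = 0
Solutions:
 f(z) = C1*exp(2*z)


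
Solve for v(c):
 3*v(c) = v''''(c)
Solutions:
 v(c) = C1*exp(-3^(1/4)*c) + C2*exp(3^(1/4)*c) + C3*sin(3^(1/4)*c) + C4*cos(3^(1/4)*c)


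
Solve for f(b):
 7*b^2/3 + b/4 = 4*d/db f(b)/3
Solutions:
 f(b) = C1 + 7*b^3/12 + 3*b^2/32


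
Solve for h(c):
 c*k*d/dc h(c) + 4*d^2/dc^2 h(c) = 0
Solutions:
 h(c) = Piecewise((-sqrt(2)*sqrt(pi)*C1*erf(sqrt(2)*c*sqrt(k)/4)/sqrt(k) - C2, (k > 0) | (k < 0)), (-C1*c - C2, True))


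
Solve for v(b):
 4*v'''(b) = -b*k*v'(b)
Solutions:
 v(b) = C1 + Integral(C2*airyai(2^(1/3)*b*(-k)^(1/3)/2) + C3*airybi(2^(1/3)*b*(-k)^(1/3)/2), b)


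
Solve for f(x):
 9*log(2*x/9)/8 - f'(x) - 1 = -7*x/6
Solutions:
 f(x) = C1 + 7*x^2/12 + 9*x*log(x)/8 - 9*x*log(3)/4 - 17*x/8 + 9*x*log(2)/8


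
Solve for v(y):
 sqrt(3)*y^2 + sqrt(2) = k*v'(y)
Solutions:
 v(y) = C1 + sqrt(3)*y^3/(3*k) + sqrt(2)*y/k


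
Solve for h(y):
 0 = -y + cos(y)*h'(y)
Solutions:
 h(y) = C1 + Integral(y/cos(y), y)


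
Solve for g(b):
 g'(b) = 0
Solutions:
 g(b) = C1


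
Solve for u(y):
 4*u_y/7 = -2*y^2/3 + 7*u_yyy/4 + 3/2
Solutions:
 u(y) = C1 + C2*exp(-4*y/7) + C3*exp(4*y/7) - 7*y^3/18 - 217*y/48


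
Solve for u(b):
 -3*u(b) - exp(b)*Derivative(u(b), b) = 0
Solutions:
 u(b) = C1*exp(3*exp(-b))


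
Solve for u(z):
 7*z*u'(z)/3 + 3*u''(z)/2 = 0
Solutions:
 u(z) = C1 + C2*erf(sqrt(7)*z/3)


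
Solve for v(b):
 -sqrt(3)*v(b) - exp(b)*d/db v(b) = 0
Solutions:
 v(b) = C1*exp(sqrt(3)*exp(-b))


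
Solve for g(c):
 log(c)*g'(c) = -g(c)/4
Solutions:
 g(c) = C1*exp(-li(c)/4)


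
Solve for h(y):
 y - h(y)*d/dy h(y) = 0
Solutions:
 h(y) = -sqrt(C1 + y^2)
 h(y) = sqrt(C1 + y^2)


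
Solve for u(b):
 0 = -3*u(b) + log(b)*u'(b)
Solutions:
 u(b) = C1*exp(3*li(b))


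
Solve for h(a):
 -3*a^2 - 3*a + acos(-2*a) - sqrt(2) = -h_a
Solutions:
 h(a) = C1 + a^3 + 3*a^2/2 - a*acos(-2*a) + sqrt(2)*a - sqrt(1 - 4*a^2)/2


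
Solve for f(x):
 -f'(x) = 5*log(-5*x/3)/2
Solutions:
 f(x) = C1 - 5*x*log(-x)/2 + 5*x*(-log(5) + 1 + log(3))/2


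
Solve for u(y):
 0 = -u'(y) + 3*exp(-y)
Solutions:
 u(y) = C1 - 3*exp(-y)


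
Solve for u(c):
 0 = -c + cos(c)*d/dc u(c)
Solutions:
 u(c) = C1 + Integral(c/cos(c), c)


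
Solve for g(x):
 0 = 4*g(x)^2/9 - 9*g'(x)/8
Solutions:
 g(x) = -81/(C1 + 32*x)


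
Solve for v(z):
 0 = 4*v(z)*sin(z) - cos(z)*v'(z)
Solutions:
 v(z) = C1/cos(z)^4


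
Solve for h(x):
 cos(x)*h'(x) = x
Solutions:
 h(x) = C1 + Integral(x/cos(x), x)


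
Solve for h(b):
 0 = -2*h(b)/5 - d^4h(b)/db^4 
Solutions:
 h(b) = (C1*sin(10^(3/4)*b/10) + C2*cos(10^(3/4)*b/10))*exp(-10^(3/4)*b/10) + (C3*sin(10^(3/4)*b/10) + C4*cos(10^(3/4)*b/10))*exp(10^(3/4)*b/10)


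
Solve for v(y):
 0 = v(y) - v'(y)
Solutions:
 v(y) = C1*exp(y)


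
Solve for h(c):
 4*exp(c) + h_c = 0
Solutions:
 h(c) = C1 - 4*exp(c)


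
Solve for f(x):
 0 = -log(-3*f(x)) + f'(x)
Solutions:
 -Integral(1/(log(-_y) + log(3)), (_y, f(x))) = C1 - x


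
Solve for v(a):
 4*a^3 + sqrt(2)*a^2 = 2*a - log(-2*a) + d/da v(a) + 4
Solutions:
 v(a) = C1 + a^4 + sqrt(2)*a^3/3 - a^2 + a*log(-a) + a*(-5 + log(2))


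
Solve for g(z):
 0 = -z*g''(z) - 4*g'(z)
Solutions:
 g(z) = C1 + C2/z^3


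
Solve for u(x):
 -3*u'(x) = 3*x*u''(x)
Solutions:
 u(x) = C1 + C2*log(x)


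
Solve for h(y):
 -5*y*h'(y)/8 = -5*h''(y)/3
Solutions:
 h(y) = C1 + C2*erfi(sqrt(3)*y/4)


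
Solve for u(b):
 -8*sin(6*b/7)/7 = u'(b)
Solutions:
 u(b) = C1 + 4*cos(6*b/7)/3


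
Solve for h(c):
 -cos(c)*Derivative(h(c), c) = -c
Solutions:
 h(c) = C1 + Integral(c/cos(c), c)


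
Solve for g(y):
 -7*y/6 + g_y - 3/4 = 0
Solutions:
 g(y) = C1 + 7*y^2/12 + 3*y/4


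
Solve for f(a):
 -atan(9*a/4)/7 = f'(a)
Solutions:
 f(a) = C1 - a*atan(9*a/4)/7 + 2*log(81*a^2 + 16)/63


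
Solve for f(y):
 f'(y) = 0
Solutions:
 f(y) = C1


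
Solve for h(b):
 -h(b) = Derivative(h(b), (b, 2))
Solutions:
 h(b) = C1*sin(b) + C2*cos(b)


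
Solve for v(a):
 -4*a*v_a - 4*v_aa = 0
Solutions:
 v(a) = C1 + C2*erf(sqrt(2)*a/2)


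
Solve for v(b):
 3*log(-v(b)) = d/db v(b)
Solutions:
 -li(-v(b)) = C1 + 3*b


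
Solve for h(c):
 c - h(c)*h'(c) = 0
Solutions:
 h(c) = -sqrt(C1 + c^2)
 h(c) = sqrt(C1 + c^2)


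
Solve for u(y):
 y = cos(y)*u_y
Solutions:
 u(y) = C1 + Integral(y/cos(y), y)


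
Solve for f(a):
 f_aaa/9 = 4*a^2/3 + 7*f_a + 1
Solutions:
 f(a) = C1 + C2*exp(-3*sqrt(7)*a) + C3*exp(3*sqrt(7)*a) - 4*a^3/63 - 197*a/1323


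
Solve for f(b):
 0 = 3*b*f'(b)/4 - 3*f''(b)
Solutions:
 f(b) = C1 + C2*erfi(sqrt(2)*b/4)


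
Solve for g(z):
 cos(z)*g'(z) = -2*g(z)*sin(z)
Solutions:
 g(z) = C1*cos(z)^2


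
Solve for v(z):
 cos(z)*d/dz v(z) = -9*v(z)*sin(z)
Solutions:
 v(z) = C1*cos(z)^9


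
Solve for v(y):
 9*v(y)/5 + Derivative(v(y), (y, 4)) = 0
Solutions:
 v(y) = (C1*sin(5^(3/4)*sqrt(6)*y/10) + C2*cos(5^(3/4)*sqrt(6)*y/10))*exp(-5^(3/4)*sqrt(6)*y/10) + (C3*sin(5^(3/4)*sqrt(6)*y/10) + C4*cos(5^(3/4)*sqrt(6)*y/10))*exp(5^(3/4)*sqrt(6)*y/10)


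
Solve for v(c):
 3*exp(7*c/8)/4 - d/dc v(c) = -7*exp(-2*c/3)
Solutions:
 v(c) = C1 + 6*exp(7*c/8)/7 - 21*exp(-2*c/3)/2


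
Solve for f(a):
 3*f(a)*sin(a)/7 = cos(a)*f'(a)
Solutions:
 f(a) = C1/cos(a)^(3/7)


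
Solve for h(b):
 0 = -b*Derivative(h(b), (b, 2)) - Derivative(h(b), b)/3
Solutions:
 h(b) = C1 + C2*b^(2/3)


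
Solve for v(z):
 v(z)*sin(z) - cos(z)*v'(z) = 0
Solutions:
 v(z) = C1/cos(z)


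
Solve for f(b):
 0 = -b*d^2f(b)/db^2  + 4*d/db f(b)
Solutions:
 f(b) = C1 + C2*b^5


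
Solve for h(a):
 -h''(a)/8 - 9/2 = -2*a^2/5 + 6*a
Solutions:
 h(a) = C1 + C2*a + 4*a^4/15 - 8*a^3 - 18*a^2


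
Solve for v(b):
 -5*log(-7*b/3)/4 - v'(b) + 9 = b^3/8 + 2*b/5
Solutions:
 v(b) = C1 - b^4/32 - b^2/5 - 5*b*log(-b)/4 + b*(-5*log(7) + 5*log(3) + 41)/4


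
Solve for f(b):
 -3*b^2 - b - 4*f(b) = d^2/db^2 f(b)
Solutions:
 f(b) = C1*sin(2*b) + C2*cos(2*b) - 3*b^2/4 - b/4 + 3/8


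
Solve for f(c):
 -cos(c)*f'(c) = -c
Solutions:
 f(c) = C1 + Integral(c/cos(c), c)


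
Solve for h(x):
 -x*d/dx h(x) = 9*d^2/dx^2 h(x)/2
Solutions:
 h(x) = C1 + C2*erf(x/3)


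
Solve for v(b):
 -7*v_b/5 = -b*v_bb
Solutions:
 v(b) = C1 + C2*b^(12/5)


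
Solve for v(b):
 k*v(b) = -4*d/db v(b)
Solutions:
 v(b) = C1*exp(-b*k/4)


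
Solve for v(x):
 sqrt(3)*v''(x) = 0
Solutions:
 v(x) = C1 + C2*x


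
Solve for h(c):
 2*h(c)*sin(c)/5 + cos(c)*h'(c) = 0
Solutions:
 h(c) = C1*cos(c)^(2/5)


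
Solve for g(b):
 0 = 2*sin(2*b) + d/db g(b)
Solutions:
 g(b) = C1 + cos(2*b)


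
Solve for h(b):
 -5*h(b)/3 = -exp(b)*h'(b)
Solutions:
 h(b) = C1*exp(-5*exp(-b)/3)


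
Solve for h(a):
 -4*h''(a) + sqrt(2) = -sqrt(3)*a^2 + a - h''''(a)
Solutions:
 h(a) = C1 + C2*a + C3*exp(-2*a) + C4*exp(2*a) + sqrt(3)*a^4/48 - a^3/24 + a^2*(sqrt(3) + 2*sqrt(2))/16


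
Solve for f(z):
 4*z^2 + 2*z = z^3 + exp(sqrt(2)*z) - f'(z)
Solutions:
 f(z) = C1 + z^4/4 - 4*z^3/3 - z^2 + sqrt(2)*exp(sqrt(2)*z)/2


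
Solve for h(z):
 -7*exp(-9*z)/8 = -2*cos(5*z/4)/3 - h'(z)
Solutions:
 h(z) = C1 - 8*sin(5*z/4)/15 - 7*exp(-9*z)/72


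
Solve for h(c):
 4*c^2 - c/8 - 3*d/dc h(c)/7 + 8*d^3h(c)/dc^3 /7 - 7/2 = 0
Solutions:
 h(c) = C1 + C2*exp(-sqrt(6)*c/4) + C3*exp(sqrt(6)*c/4) + 28*c^3/9 - 7*c^2/48 + 749*c/18


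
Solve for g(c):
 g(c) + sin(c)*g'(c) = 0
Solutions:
 g(c) = C1*sqrt(cos(c) + 1)/sqrt(cos(c) - 1)


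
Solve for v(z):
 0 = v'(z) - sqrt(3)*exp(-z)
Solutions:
 v(z) = C1 - sqrt(3)*exp(-z)


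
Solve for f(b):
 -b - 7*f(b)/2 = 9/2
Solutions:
 f(b) = -2*b/7 - 9/7


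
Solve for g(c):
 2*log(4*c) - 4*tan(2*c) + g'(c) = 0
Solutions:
 g(c) = C1 - 2*c*log(c) - 4*c*log(2) + 2*c - 2*log(cos(2*c))


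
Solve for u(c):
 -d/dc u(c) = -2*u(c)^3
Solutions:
 u(c) = -sqrt(2)*sqrt(-1/(C1 + 2*c))/2
 u(c) = sqrt(2)*sqrt(-1/(C1 + 2*c))/2


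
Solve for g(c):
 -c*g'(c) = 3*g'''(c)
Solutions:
 g(c) = C1 + Integral(C2*airyai(-3^(2/3)*c/3) + C3*airybi(-3^(2/3)*c/3), c)


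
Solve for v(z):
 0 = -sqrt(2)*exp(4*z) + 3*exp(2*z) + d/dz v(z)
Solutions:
 v(z) = C1 + sqrt(2)*exp(4*z)/4 - 3*exp(2*z)/2


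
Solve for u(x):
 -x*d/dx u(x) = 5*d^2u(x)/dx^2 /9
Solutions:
 u(x) = C1 + C2*erf(3*sqrt(10)*x/10)


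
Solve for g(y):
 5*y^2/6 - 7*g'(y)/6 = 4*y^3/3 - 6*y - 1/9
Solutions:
 g(y) = C1 - 2*y^4/7 + 5*y^3/21 + 18*y^2/7 + 2*y/21


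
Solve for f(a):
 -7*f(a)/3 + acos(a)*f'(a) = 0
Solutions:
 f(a) = C1*exp(7*Integral(1/acos(a), a)/3)


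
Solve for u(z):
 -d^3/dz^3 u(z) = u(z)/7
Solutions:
 u(z) = C3*exp(-7^(2/3)*z/7) + (C1*sin(sqrt(3)*7^(2/3)*z/14) + C2*cos(sqrt(3)*7^(2/3)*z/14))*exp(7^(2/3)*z/14)


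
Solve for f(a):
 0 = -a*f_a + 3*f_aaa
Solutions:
 f(a) = C1 + Integral(C2*airyai(3^(2/3)*a/3) + C3*airybi(3^(2/3)*a/3), a)


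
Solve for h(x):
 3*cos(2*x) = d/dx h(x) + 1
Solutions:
 h(x) = C1 - x + 3*sin(2*x)/2


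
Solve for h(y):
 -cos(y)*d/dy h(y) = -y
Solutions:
 h(y) = C1 + Integral(y/cos(y), y)


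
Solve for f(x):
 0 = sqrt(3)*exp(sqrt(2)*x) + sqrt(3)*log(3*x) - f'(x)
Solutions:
 f(x) = C1 + sqrt(3)*x*log(x) + sqrt(3)*x*(-1 + log(3)) + sqrt(6)*exp(sqrt(2)*x)/2


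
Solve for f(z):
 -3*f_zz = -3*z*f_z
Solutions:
 f(z) = C1 + C2*erfi(sqrt(2)*z/2)


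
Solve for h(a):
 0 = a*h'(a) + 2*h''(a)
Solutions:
 h(a) = C1 + C2*erf(a/2)


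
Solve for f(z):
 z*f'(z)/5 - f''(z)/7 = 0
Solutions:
 f(z) = C1 + C2*erfi(sqrt(70)*z/10)


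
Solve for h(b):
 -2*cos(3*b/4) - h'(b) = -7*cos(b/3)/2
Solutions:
 h(b) = C1 + 21*sin(b/3)/2 - 8*sin(3*b/4)/3


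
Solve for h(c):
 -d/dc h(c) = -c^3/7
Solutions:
 h(c) = C1 + c^4/28


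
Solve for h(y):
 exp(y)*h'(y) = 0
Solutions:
 h(y) = C1


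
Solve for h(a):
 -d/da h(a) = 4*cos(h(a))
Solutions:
 h(a) = pi - asin((C1 + exp(8*a))/(C1 - exp(8*a)))
 h(a) = asin((C1 + exp(8*a))/(C1 - exp(8*a)))


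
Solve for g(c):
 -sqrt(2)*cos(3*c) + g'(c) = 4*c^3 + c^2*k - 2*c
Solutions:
 g(c) = C1 + c^4 + c^3*k/3 - c^2 + sqrt(2)*sin(3*c)/3


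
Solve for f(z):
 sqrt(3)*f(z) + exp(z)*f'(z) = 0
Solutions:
 f(z) = C1*exp(sqrt(3)*exp(-z))


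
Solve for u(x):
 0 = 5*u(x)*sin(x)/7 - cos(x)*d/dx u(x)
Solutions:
 u(x) = C1/cos(x)^(5/7)


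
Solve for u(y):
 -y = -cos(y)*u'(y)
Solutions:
 u(y) = C1 + Integral(y/cos(y), y)


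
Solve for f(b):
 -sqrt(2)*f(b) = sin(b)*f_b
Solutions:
 f(b) = C1*(cos(b) + 1)^(sqrt(2)/2)/(cos(b) - 1)^(sqrt(2)/2)


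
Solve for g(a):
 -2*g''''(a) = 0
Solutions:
 g(a) = C1 + C2*a + C3*a^2 + C4*a^3


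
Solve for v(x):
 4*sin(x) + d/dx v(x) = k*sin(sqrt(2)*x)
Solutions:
 v(x) = C1 - sqrt(2)*k*cos(sqrt(2)*x)/2 + 4*cos(x)


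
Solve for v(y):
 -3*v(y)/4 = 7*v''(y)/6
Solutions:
 v(y) = C1*sin(3*sqrt(14)*y/14) + C2*cos(3*sqrt(14)*y/14)


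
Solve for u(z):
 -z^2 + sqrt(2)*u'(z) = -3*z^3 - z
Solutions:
 u(z) = C1 - 3*sqrt(2)*z^4/8 + sqrt(2)*z^3/6 - sqrt(2)*z^2/4


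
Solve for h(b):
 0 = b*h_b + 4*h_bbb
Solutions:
 h(b) = C1 + Integral(C2*airyai(-2^(1/3)*b/2) + C3*airybi(-2^(1/3)*b/2), b)


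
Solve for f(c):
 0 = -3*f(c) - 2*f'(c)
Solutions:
 f(c) = C1*exp(-3*c/2)


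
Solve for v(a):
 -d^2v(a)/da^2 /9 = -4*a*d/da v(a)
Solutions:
 v(a) = C1 + C2*erfi(3*sqrt(2)*a)


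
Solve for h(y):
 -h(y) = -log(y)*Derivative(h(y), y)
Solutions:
 h(y) = C1*exp(li(y))


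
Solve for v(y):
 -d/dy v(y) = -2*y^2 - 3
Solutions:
 v(y) = C1 + 2*y^3/3 + 3*y


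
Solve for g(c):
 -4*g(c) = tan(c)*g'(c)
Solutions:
 g(c) = C1/sin(c)^4


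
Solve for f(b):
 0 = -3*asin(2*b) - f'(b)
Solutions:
 f(b) = C1 - 3*b*asin(2*b) - 3*sqrt(1 - 4*b^2)/2


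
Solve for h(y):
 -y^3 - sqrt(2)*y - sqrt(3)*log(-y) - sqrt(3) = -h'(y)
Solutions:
 h(y) = C1 + y^4/4 + sqrt(2)*y^2/2 + sqrt(3)*y*log(-y)


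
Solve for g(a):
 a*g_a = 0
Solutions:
 g(a) = C1


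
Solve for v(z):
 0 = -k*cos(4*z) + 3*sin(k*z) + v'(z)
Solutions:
 v(z) = C1 + k*sin(4*z)/4 + 3*cos(k*z)/k


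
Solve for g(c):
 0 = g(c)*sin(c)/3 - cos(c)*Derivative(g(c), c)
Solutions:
 g(c) = C1/cos(c)^(1/3)


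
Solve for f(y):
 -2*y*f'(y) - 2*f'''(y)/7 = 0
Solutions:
 f(y) = C1 + Integral(C2*airyai(-7^(1/3)*y) + C3*airybi(-7^(1/3)*y), y)


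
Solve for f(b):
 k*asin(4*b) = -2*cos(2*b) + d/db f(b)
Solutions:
 f(b) = C1 + k*(b*asin(4*b) + sqrt(1 - 16*b^2)/4) + sin(2*b)


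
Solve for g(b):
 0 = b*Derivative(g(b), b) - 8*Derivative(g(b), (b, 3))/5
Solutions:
 g(b) = C1 + Integral(C2*airyai(5^(1/3)*b/2) + C3*airybi(5^(1/3)*b/2), b)


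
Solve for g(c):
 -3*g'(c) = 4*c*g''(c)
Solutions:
 g(c) = C1 + C2*c^(1/4)


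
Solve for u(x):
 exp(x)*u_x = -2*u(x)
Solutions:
 u(x) = C1*exp(2*exp(-x))
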